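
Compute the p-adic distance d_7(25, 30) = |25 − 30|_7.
d_7(25, 30) = 1

Step 1 — x − y = 25 − 30 = -5. Step 2 — v_7(-5) = 0 (factor: -5 = −(7^0 · 5); the sign does not affect v_p). Step 3 — |x − y|_7 = 7^{0} = 1.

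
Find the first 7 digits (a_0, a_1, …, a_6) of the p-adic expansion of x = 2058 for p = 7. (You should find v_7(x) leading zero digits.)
(a_0, …, a_6) = (0, 0, 0, 6, 0, 0, 0)

v_7(2058) = 3, so a_0 = ... = a_2 = 0. Factor out: x = 7^3 · u with u = 6 a unit in ℤ_7. Expand u iteratively via a_{v+i} = u_i mod 7, u_{i+1} = (u_i − a_{v+i})/7:
  u_0 = 6;  a_3 = 6;  u_1 = (u_0 − 6)/7 = 0
  u_1 = 0;  a_4 = 0;  u_2 = (u_1 − 0)/7 = 0
  u_2 = 0;  a_5 = 0;  u_3 = (u_2 − 0)/7 = 0
  u_3 = 0;  a_6 = 0;  u_4 = (u_3 − 0)/7 = 0
Digits: (0, 0, 0, 6, 0, 0, 0).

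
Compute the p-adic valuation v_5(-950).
v_5(-950) = 2

v_5(n) is the largest exponent k such that 5^k divides n. Factor out: -950 = -5^2 · 38. (Sign doesn't affect v_p.) So v_5(-950) = 2.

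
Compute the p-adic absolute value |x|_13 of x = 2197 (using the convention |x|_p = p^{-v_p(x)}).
|2197|_13 = 1/2197

Step 1 — compute v_13(x) by factoring powers of 13 out of the numerator and denominator: v_13(2197) = 3. Step 2 — apply |x|_p = p^{-v_p(x)} = 13^{-3} = 1/2197.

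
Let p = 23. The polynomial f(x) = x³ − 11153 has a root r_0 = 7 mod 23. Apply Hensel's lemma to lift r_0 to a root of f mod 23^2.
r_1 = 444 (mod 529)

Hensel: r_{i+1} = r_i − f(r_i)/f′(r_i) mod 23^{i+2}, where f′(x) = 3x². Iterate:
  r_0 = 7 (mod 23)
  r_1 = 444 (mod 529)
Final: r = 444 with f(r) ≡ 0 mod 23^2.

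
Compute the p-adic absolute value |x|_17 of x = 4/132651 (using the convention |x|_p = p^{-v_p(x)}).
|4/132651|_17 = 4913

Step 1 — compute v_17(x) by factoring powers of 17 out of the numerator and denominator: v_17(4/132651) = -3. Step 2 — apply |x|_p = p^{-v_p(x)} = 17^{3} = 4913.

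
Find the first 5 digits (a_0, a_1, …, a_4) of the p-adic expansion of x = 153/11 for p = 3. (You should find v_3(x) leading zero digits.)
(a_0, …, a_4) = (0, 0, 1, 1, 0)

v_3(153/11) = 2, so a_0 = ... = a_1 = 0. Factor out: x = 3^2 · u with u = 17/11 a unit in ℤ_3. Expand u iteratively via a_{v+i} = u_i mod 3, u_{i+1} = (u_i − a_{v+i})/3:
  u_0 = 17/11;  a_2 = 1;  u_1 = (u_0 − 1)/3 = 2/11
  u_1 = 2/11;  a_3 = 1;  u_2 = (u_1 − 1)/3 = -3/11
  u_2 = -3/11;  a_4 = 0;  u_3 = (u_2 − 0)/3 = -1/11
Digits: (0, 0, 1, 1, 0).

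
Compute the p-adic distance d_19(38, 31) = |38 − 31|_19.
d_19(38, 31) = 1

Step 1 — x − y = 38 − 31 = 7. Step 2 — v_19(7) = 0 (factor: 7 = (19^0 · 7); the sign does not affect v_p). Step 3 — |x − y|_19 = 19^{0} = 1.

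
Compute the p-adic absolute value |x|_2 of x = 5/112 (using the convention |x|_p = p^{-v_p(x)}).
|5/112|_2 = 16

Step 1 — compute v_2(x) by factoring powers of 2 out of the numerator and denominator: v_2(5/112) = -4. Step 2 — apply |x|_p = p^{-v_p(x)} = 2^{4} = 16.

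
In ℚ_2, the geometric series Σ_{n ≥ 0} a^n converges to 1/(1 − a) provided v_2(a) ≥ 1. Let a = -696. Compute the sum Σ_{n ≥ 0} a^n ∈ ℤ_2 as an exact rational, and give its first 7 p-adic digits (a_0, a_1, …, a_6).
Σ a^n = 1/(1 − a) = 1/697;  first 7 digits = (1, 0, 0, 1, 0, 0, 0)

v_2(a) = 3 ≥ 1, so the series converges in ℤ_2 to 1/(1 − a) = 1/(1 − (-696)) = 1/697. Expand this rational in ℤ_2: compute digits iteratively via d_i = x_i mod 2, x_{i+1} = (x_i − d_i)/2. The first 7 digits are (1, 0, 0, 1, 0, 0, 0).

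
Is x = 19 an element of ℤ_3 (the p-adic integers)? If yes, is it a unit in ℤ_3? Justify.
x ∈ ℤ_3^× (unit); v_3(x) = 0

ℤ_3 = {x ∈ ℚ_3 : v_3(x) ≥ 0} and ℤ_3^× = {x ∈ ℤ_3 : v_3(x) = 0}. Here v_3(19) = v_3(num) − v_3(den) = 0; compare against these criteria.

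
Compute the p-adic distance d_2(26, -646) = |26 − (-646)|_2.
d_2(26, -646) = 1/32

Step 1 — x − y = 26 − (-646) = 672. Step 2 — v_2(672) = 5 (factor: 672 = (2^5 · 21); the sign does not affect v_p). Step 3 — |x − y|_2 = 2^{-5} = 1/32.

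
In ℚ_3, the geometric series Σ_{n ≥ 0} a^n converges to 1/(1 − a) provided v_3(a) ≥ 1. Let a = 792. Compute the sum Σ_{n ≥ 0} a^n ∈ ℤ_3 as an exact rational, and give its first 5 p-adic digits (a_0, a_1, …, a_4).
Σ a^n = 1/(1 − a) = -1/791;  first 5 digits = (1, 0, 1, 2, 1)

v_3(a) = 2 ≥ 1, so the series converges in ℤ_3 to 1/(1 − a) = 1/(1 − 792) = -1/791. Expand this rational in ℤ_3: compute digits iteratively via d_i = x_i mod 3, x_{i+1} = (x_i − d_i)/3. The first 5 digits are (1, 0, 1, 2, 1).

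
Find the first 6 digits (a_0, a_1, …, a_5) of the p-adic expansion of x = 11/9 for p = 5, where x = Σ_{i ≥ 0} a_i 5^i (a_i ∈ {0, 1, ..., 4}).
(a_0, …, a_5) = (4, 0, 1, 2, 4, 3)

v_5(11/9) = 0 (numerator and denominator both coprime to 5), so x ∈ ℤ_5^×. Compute digits iteratively via a_i = x_i mod 5, x_{i+1} = (x_i − a_i)/5, with x_0 = x:
  x_0 = 11/9;  a_0 = 4;  x_1 = (x_0 − 4)/5 = -5/9
  x_1 = -5/9;  a_1 = 0;  x_2 = (x_1 − 0)/5 = -1/9
  x_2 = -1/9;  a_2 = 1;  x_3 = (x_2 − 1)/5 = -2/9
  x_3 = -2/9;  a_3 = 2;  x_4 = (x_3 − 2)/5 = -4/9
  x_4 = -4/9;  a_4 = 4;  x_5 = (x_4 − 4)/5 = -8/9
  x_5 = -8/9;  a_5 = 3;  x_6 = (x_5 − 3)/5 = -7/9
Digits: (4, 0, 1, 2, 4, 3).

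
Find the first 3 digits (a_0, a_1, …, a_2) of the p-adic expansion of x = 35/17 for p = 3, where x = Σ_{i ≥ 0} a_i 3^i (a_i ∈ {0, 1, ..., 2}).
(a_0, …, a_2) = (1, 0, 1)

v_3(35/17) = 0 (numerator and denominator both coprime to 3), so x ∈ ℤ_3^×. Compute digits iteratively via a_i = x_i mod 3, x_{i+1} = (x_i − a_i)/3, with x_0 = x:
  x_0 = 35/17;  a_0 = 1;  x_1 = (x_0 − 1)/3 = 6/17
  x_1 = 6/17;  a_1 = 0;  x_2 = (x_1 − 0)/3 = 2/17
  x_2 = 2/17;  a_2 = 1;  x_3 = (x_2 − 1)/3 = -5/17
Digits: (1, 0, 1).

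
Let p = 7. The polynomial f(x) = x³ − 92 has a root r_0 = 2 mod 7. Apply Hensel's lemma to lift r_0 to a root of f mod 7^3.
r_2 = 156 (mod 343)

Hensel: r_{i+1} = r_i − f(r_i)/f′(r_i) mod 7^{i+2}, where f′(x) = 3x². Iterate:
  r_0 = 2 (mod 7)
  r_1 = 9 (mod 49)
  r_2 = 156 (mod 343)
Final: r = 156 with f(r) ≡ 0 mod 7^3.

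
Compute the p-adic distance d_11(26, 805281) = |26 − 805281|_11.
d_11(26, 805281) = 1/161051

Step 1 — x − y = 26 − 805281 = -805255. Step 2 — v_11(-805255) = 5 (factor: -805255 = −(11^5 · 5); the sign does not affect v_p). Step 3 — |x − y|_11 = 11^{-5} = 1/161051.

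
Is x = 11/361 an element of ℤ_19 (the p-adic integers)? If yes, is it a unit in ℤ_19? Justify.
x ∉ ℤ_19 (v_19(x) = -2 < 0)

ℤ_19 = {x ∈ ℚ_19 : v_19(x) ≥ 0} and ℤ_19^× = {x ∈ ℤ_19 : v_19(x) = 0}. Here v_19(11/361) = v_19(num) − v_19(den) = -2; compare against these criteria.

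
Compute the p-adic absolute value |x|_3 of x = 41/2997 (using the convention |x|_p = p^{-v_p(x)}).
|41/2997|_3 = 81

Step 1 — compute v_3(x) by factoring powers of 3 out of the numerator and denominator: v_3(41/2997) = -4. Step 2 — apply |x|_p = p^{-v_p(x)} = 3^{4} = 81.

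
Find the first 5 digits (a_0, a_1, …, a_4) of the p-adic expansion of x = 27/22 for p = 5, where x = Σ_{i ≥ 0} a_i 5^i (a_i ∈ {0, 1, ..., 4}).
(a_0, …, a_4) = (1, 3, 1, 4, 3)

v_5(27/22) = 0 (numerator and denominator both coprime to 5), so x ∈ ℤ_5^×. Compute digits iteratively via a_i = x_i mod 5, x_{i+1} = (x_i − a_i)/5, with x_0 = x:
  x_0 = 27/22;  a_0 = 1;  x_1 = (x_0 − 1)/5 = 1/22
  x_1 = 1/22;  a_1 = 3;  x_2 = (x_1 − 3)/5 = -13/22
  x_2 = -13/22;  a_2 = 1;  x_3 = (x_2 − 1)/5 = -7/22
  x_3 = -7/22;  a_3 = 4;  x_4 = (x_3 − 4)/5 = -19/22
  x_4 = -19/22;  a_4 = 3;  x_5 = (x_4 − 3)/5 = -17/22
Digits: (1, 3, 1, 4, 3).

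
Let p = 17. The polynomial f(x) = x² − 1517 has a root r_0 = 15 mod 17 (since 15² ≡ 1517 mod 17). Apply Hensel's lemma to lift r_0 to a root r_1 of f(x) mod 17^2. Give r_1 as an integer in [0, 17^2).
r_1 = 270 (mod 289)

Hensel's recurrence: r_{i+1} = r_i − f(r_i)·(f′(r_i))^{-1} mod 17^{i+2}, with f′(x) = 2x. Iterate:
  r_0 = 15 (mod 17)
  r_1 = 270 (mod 289)
Final: r_1 = 270, and one checks f(r_1) ≡ 0 mod 17^2.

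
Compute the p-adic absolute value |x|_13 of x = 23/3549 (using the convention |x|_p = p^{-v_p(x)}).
|23/3549|_13 = 169

Step 1 — compute v_13(x) by factoring powers of 13 out of the numerator and denominator: v_13(23/3549) = -2. Step 2 — apply |x|_p = p^{-v_p(x)} = 13^{2} = 169.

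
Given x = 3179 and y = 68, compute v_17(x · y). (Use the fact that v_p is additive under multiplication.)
v_17(216172) = 3

v_p(x) = 2 (factor: 3179 = 17^2 · 11); v_p(y) = 1 (factor: 68 = 17^1 · 4). Additivity: v_p(xy) = v_p(x) + v_p(y) = 2 + 1 = 3. (Direct check: xy = 216172 = 17^3 · (44).)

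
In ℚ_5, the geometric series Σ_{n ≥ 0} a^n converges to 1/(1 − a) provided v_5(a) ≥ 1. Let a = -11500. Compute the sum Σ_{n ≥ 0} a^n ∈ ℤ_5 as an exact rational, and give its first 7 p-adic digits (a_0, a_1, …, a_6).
Σ a^n = 1/(1 − a) = 1/11501;  first 7 digits = (1, 0, 0, 3, 1, 1, 3)

v_5(a) = 3 ≥ 1, so the series converges in ℤ_5 to 1/(1 − a) = 1/(1 − (-11500)) = 1/11501. Expand this rational in ℤ_5: compute digits iteratively via d_i = x_i mod 5, x_{i+1} = (x_i − d_i)/5. The first 7 digits are (1, 0, 0, 3, 1, 1, 3).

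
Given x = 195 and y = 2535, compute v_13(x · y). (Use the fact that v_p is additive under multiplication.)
v_13(494325) = 3

v_p(x) = 1 (factor: 195 = 13^1 · 15); v_p(y) = 2 (factor: 2535 = 13^2 · 15). Additivity: v_p(xy) = v_p(x) + v_p(y) = 1 + 2 = 3. (Direct check: xy = 494325 = 13^3 · (225).)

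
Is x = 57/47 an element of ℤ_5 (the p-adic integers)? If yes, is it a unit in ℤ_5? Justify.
x ∈ ℤ_5^× (unit); v_5(x) = 0

ℤ_5 = {x ∈ ℚ_5 : v_5(x) ≥ 0} and ℤ_5^× = {x ∈ ℤ_5 : v_5(x) = 0}. Here v_5(57/47) = v_5(num) − v_5(den) = 0; compare against these criteria.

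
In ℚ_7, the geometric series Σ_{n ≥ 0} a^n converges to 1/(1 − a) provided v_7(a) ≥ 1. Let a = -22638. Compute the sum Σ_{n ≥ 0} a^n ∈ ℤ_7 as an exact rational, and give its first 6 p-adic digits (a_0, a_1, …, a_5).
Σ a^n = 1/(1 − a) = 1/22639;  first 6 digits = (1, 0, 0, 4, 4, 5)

v_7(a) = 3 ≥ 1, so the series converges in ℤ_7 to 1/(1 − a) = 1/(1 − (-22638)) = 1/22639. Expand this rational in ℤ_7: compute digits iteratively via d_i = x_i mod 7, x_{i+1} = (x_i − d_i)/7. The first 6 digits are (1, 0, 0, 4, 4, 5).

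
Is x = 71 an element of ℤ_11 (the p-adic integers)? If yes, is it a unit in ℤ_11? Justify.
x ∈ ℤ_11^× (unit); v_11(x) = 0

ℤ_11 = {x ∈ ℚ_11 : v_11(x) ≥ 0} and ℤ_11^× = {x ∈ ℤ_11 : v_11(x) = 0}. Here v_11(71) = v_11(num) − v_11(den) = 0; compare against these criteria.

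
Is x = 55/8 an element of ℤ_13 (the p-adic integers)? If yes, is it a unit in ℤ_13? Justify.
x ∈ ℤ_13^× (unit); v_13(x) = 0

ℤ_13 = {x ∈ ℚ_13 : v_13(x) ≥ 0} and ℤ_13^× = {x ∈ ℤ_13 : v_13(x) = 0}. Here v_13(55/8) = v_13(num) − v_13(den) = 0; compare against these criteria.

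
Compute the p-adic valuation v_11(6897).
v_11(6897) = 2

v_11(n) is the largest exponent k such that 11^k divides n. Factor out: 6897 = 11^2 · 57. (Sign doesn't affect v_p.) So v_11(6897) = 2.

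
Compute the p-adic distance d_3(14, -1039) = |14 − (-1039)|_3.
d_3(14, -1039) = 1/81

Step 1 — x − y = 14 − (-1039) = 1053. Step 2 — v_3(1053) = 4 (factor: 1053 = (3^4 · 13); the sign does not affect v_p). Step 3 — |x − y|_3 = 3^{-4} = 1/81.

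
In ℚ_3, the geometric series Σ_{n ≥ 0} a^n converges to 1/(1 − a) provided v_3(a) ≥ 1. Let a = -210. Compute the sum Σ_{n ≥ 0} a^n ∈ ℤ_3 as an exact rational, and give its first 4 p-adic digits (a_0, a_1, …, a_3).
Σ a^n = 1/(1 − a) = 1/211;  first 4 digits = (1, 2, 1, 1)

v_3(a) = 1 ≥ 1, so the series converges in ℤ_3 to 1/(1 − a) = 1/(1 − (-210)) = 1/211. Expand this rational in ℤ_3: compute digits iteratively via d_i = x_i mod 3, x_{i+1} = (x_i − d_i)/3. The first 4 digits are (1, 2, 1, 1).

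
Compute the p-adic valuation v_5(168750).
v_5(168750) = 5

v_5(n) is the largest exponent k such that 5^k divides n. Factor out: 168750 = 5^5 · 54. (Sign doesn't affect v_p.) So v_5(168750) = 5.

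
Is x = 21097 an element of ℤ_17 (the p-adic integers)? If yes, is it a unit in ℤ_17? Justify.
x ∈ ℤ_17 but not a unit; v_17(x) = 2 > 0

ℤ_17 = {x ∈ ℚ_17 : v_17(x) ≥ 0} and ℤ_17^× = {x ∈ ℤ_17 : v_17(x) = 0}. Here v_17(21097) = v_17(num) − v_17(den) = 2; compare against these criteria.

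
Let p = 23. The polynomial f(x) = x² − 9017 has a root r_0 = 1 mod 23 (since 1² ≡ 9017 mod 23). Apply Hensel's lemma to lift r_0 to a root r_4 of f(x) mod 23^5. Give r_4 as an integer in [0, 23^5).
r_4 = 4553380 (mod 6436343)

Hensel's recurrence: r_{i+1} = r_i − f(r_i)·(f′(r_i))^{-1} mod 23^{i+2}, with f′(x) = 2x. Iterate:
  r_0 = 1 (mod 23)
  r_1 = 277 (mod 529)
  r_2 = 2922 (mod 12167)
  r_3 = 75924 (mod 279841)
  r_4 = 4553380 (mod 6436343)
Final: r_4 = 4553380, and one checks f(r_4) ≡ 0 mod 23^5.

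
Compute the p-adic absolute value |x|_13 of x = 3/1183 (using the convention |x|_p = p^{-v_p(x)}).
|3/1183|_13 = 169

Step 1 — compute v_13(x) by factoring powers of 13 out of the numerator and denominator: v_13(3/1183) = -2. Step 2 — apply |x|_p = p^{-v_p(x)} = 13^{2} = 169.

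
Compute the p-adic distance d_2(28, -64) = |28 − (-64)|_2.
d_2(28, -64) = 1/4

Step 1 — x − y = 28 − (-64) = 92. Step 2 — v_2(92) = 2 (factor: 92 = (2^2 · 23); the sign does not affect v_p). Step 3 — |x − y|_2 = 2^{-2} = 1/4.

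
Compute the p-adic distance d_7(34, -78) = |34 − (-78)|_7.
d_7(34, -78) = 1/7

Step 1 — x − y = 34 − (-78) = 112. Step 2 — v_7(112) = 1 (factor: 112 = (7^1 · 16); the sign does not affect v_p). Step 3 — |x − y|_7 = 7^{-1} = 1/7.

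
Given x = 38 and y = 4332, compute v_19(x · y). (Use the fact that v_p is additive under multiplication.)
v_19(164616) = 3

v_p(x) = 1 (factor: 38 = 19^1 · 2); v_p(y) = 2 (factor: 4332 = 19^2 · 12). Additivity: v_p(xy) = v_p(x) + v_p(y) = 1 + 2 = 3. (Direct check: xy = 164616 = 19^3 · (24).)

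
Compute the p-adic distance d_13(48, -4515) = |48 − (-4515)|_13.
d_13(48, -4515) = 1/169

Step 1 — x − y = 48 − (-4515) = 4563. Step 2 — v_13(4563) = 2 (factor: 4563 = (13^2 · 27); the sign does not affect v_p). Step 3 — |x − y|_13 = 13^{-2} = 1/169.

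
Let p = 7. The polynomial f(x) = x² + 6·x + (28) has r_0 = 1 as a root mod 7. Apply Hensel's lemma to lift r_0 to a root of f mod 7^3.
r_2 = 15 (mod 343)

Hensel: r_{i+1} = r_i − f(r_i)·(f′(r_i))^{-1} mod 7^{i+2}, f′(x) = 2x + 6. Iterate:
  r_0 = 1 (mod 7)
  r_1 = 15 (mod 49)
  r_2 = 15 (mod 343)
Final: r = 15 satisfies f(r) ≡ 0 mod 7^3.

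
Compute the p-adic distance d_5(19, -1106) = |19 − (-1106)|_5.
d_5(19, -1106) = 1/125

Step 1 — x − y = 19 − (-1106) = 1125. Step 2 — v_5(1125) = 3 (factor: 1125 = (5^3 · 9); the sign does not affect v_p). Step 3 — |x − y|_5 = 5^{-3} = 1/125.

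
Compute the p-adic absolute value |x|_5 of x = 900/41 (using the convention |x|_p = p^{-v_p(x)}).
|900/41|_5 = 1/25

Step 1 — compute v_5(x) by factoring powers of 5 out of the numerator and denominator: v_5(900/41) = 2. Step 2 — apply |x|_p = p^{-v_p(x)} = 5^{-2} = 1/25.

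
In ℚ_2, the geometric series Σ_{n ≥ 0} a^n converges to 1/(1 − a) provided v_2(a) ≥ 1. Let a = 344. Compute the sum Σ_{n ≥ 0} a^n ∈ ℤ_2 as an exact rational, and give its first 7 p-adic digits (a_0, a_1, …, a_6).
Σ a^n = 1/(1 − a) = -1/343;  first 7 digits = (1, 0, 0, 1, 1, 0, 0)

v_2(a) = 3 ≥ 1, so the series converges in ℤ_2 to 1/(1 − a) = 1/(1 − 344) = -1/343. Expand this rational in ℤ_2: compute digits iteratively via d_i = x_i mod 2, x_{i+1} = (x_i − d_i)/2. The first 7 digits are (1, 0, 0, 1, 1, 0, 0).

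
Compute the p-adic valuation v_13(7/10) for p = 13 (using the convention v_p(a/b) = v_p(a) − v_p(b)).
v_13(7/10) = 0

Factor powers of 13 from the numerator and denominator of the reduced fraction: 7 = 13^0 · 7 and 10 = 13^0 · 10. Apply v_p(a/b) = v_p(a) − v_p(b): v_13(7/10) = 0 − 0 = 0.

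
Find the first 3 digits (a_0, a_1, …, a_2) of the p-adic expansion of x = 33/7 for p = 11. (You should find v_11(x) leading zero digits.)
(a_0, …, a_2) = (0, 2, 3)

v_11(33/7) = 1, so a_0 = ... = a_0 = 0. Factor out: x = 11^1 · u with u = 3/7 a unit in ℤ_11. Expand u iteratively via a_{v+i} = u_i mod 11, u_{i+1} = (u_i − a_{v+i})/11:
  u_0 = 3/7;  a_1 = 2;  u_1 = (u_0 − 2)/11 = -1/7
  u_1 = -1/7;  a_2 = 3;  u_2 = (u_1 − 3)/11 = -2/7
Digits: (0, 2, 3).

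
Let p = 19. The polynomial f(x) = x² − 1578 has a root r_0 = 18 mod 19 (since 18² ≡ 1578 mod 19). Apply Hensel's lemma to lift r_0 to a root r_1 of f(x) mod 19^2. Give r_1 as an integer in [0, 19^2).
r_1 = 113 (mod 361)

Hensel's recurrence: r_{i+1} = r_i − f(r_i)·(f′(r_i))^{-1} mod 19^{i+2}, with f′(x) = 2x. Iterate:
  r_0 = 18 (mod 19)
  r_1 = 113 (mod 361)
Final: r_1 = 113, and one checks f(r_1) ≡ 0 mod 19^2.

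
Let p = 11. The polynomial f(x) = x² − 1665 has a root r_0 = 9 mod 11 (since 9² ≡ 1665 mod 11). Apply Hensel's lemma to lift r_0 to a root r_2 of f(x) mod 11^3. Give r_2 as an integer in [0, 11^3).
r_2 = 702 (mod 1331)

Hensel's recurrence: r_{i+1} = r_i − f(r_i)·(f′(r_i))^{-1} mod 11^{i+2}, with f′(x) = 2x. Iterate:
  r_0 = 9 (mod 11)
  r_1 = 97 (mod 121)
  r_2 = 702 (mod 1331)
Final: r_2 = 702, and one checks f(r_2) ≡ 0 mod 11^3.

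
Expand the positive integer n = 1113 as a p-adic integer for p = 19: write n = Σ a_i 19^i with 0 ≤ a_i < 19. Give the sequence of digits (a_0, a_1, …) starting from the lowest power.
(a_0, a_1, …) = (11, 1, 3)

Repeated division by 19 gives the digits low-to-high: 1113 = 11 + 1·19^1 + 3·19^2. Digit sequence: (11, 1, 3).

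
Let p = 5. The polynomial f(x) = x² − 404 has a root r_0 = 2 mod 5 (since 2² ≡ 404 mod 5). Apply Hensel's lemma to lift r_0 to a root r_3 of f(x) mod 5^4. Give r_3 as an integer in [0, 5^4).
r_3 = 102 (mod 625)

Hensel's recurrence: r_{i+1} = r_i − f(r_i)·(f′(r_i))^{-1} mod 5^{i+2}, with f′(x) = 2x. Iterate:
  r_0 = 2 (mod 5)
  r_1 = 2 (mod 25)
  r_2 = 102 (mod 125)
  r_3 = 102 (mod 625)
Final: r_3 = 102, and one checks f(r_3) ≡ 0 mod 5^4.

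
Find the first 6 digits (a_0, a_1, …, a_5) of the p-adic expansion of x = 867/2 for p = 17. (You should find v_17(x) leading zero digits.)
(a_0, …, a_5) = (0, 0, 10, 8, 8, 8)

v_17(867/2) = 2, so a_0 = ... = a_1 = 0. Factor out: x = 17^2 · u with u = 3/2 a unit in ℤ_17. Expand u iteratively via a_{v+i} = u_i mod 17, u_{i+1} = (u_i − a_{v+i})/17:
  u_0 = 3/2;  a_2 = 10;  u_1 = (u_0 − 10)/17 = -1/2
  u_1 = -1/2;  a_3 = 8;  u_2 = (u_1 − 8)/17 = -1/2
  u_2 = -1/2;  a_4 = 8;  u_3 = (u_2 − 8)/17 = -1/2
  u_3 = -1/2;  a_5 = 8;  u_4 = (u_3 − 8)/17 = -1/2
Digits: (0, 0, 10, 8, 8, 8).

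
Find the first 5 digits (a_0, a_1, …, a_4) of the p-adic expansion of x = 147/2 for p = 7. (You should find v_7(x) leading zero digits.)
(a_0, …, a_4) = (0, 0, 5, 3, 3)

v_7(147/2) = 2, so a_0 = ... = a_1 = 0. Factor out: x = 7^2 · u with u = 3/2 a unit in ℤ_7. Expand u iteratively via a_{v+i} = u_i mod 7, u_{i+1} = (u_i − a_{v+i})/7:
  u_0 = 3/2;  a_2 = 5;  u_1 = (u_0 − 5)/7 = -1/2
  u_1 = -1/2;  a_3 = 3;  u_2 = (u_1 − 3)/7 = -1/2
  u_2 = -1/2;  a_4 = 3;  u_3 = (u_2 − 3)/7 = -1/2
Digits: (0, 0, 5, 3, 3).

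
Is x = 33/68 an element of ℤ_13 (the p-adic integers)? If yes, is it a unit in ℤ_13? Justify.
x ∈ ℤ_13^× (unit); v_13(x) = 0

ℤ_13 = {x ∈ ℚ_13 : v_13(x) ≥ 0} and ℤ_13^× = {x ∈ ℤ_13 : v_13(x) = 0}. Here v_13(33/68) = v_13(num) − v_13(den) = 0; compare against these criteria.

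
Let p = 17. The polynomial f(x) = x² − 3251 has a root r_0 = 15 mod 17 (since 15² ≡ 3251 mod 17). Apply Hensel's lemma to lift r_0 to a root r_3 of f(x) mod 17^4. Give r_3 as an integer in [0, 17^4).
r_3 = 26280 (mod 83521)

Hensel's recurrence: r_{i+1} = r_i − f(r_i)·(f′(r_i))^{-1} mod 17^{i+2}, with f′(x) = 2x. Iterate:
  r_0 = 15 (mod 17)
  r_1 = 270 (mod 289)
  r_2 = 1715 (mod 4913)
  r_3 = 26280 (mod 83521)
Final: r_3 = 26280, and one checks f(r_3) ≡ 0 mod 17^4.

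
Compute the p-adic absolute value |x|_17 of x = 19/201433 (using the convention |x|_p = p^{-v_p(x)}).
|19/201433|_17 = 4913

Step 1 — compute v_17(x) by factoring powers of 17 out of the numerator and denominator: v_17(19/201433) = -3. Step 2 — apply |x|_p = p^{-v_p(x)} = 17^{3} = 4913.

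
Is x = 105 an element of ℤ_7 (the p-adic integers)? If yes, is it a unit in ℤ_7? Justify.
x ∈ ℤ_7 but not a unit; v_7(x) = 1 > 0

ℤ_7 = {x ∈ ℚ_7 : v_7(x) ≥ 0} and ℤ_7^× = {x ∈ ℤ_7 : v_7(x) = 0}. Here v_7(105) = v_7(num) − v_7(den) = 1; compare against these criteria.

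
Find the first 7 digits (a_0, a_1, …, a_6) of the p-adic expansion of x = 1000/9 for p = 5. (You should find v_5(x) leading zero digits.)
(a_0, …, a_6) = (0, 0, 0, 2, 2, 4, 3)

v_5(1000/9) = 3, so a_0 = ... = a_2 = 0. Factor out: x = 5^3 · u with u = 8/9 a unit in ℤ_5. Expand u iteratively via a_{v+i} = u_i mod 5, u_{i+1} = (u_i − a_{v+i})/5:
  u_0 = 8/9;  a_3 = 2;  u_1 = (u_0 − 2)/5 = -2/9
  u_1 = -2/9;  a_4 = 2;  u_2 = (u_1 − 2)/5 = -4/9
  u_2 = -4/9;  a_5 = 4;  u_3 = (u_2 − 4)/5 = -8/9
  u_3 = -8/9;  a_6 = 3;  u_4 = (u_3 − 3)/5 = -7/9
Digits: (0, 0, 0, 2, 2, 4, 3).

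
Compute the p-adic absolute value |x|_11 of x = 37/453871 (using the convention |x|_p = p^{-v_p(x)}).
|37/453871|_11 = 14641

Step 1 — compute v_11(x) by factoring powers of 11 out of the numerator and denominator: v_11(37/453871) = -4. Step 2 — apply |x|_p = p^{-v_p(x)} = 11^{4} = 14641.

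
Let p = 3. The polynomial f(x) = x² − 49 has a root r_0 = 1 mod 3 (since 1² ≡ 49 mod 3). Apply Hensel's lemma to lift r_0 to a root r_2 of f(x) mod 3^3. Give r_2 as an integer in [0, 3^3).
r_2 = 7 (mod 27)

Hensel's recurrence: r_{i+1} = r_i − f(r_i)·(f′(r_i))^{-1} mod 3^{i+2}, with f′(x) = 2x. Iterate:
  r_0 = 1 (mod 3)
  r_1 = 7 (mod 9)
  r_2 = 7 (mod 27)
Final: r_2 = 7, and one checks f(r_2) ≡ 0 mod 3^3.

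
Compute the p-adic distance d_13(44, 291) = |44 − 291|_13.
d_13(44, 291) = 1/13

Step 1 — x − y = 44 − 291 = -247. Step 2 — v_13(-247) = 1 (factor: -247 = −(13^1 · 19); the sign does not affect v_p). Step 3 — |x − y|_13 = 13^{-1} = 1/13.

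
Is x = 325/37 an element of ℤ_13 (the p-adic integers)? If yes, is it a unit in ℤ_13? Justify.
x ∈ ℤ_13 but not a unit; v_13(x) = 1 > 0

ℤ_13 = {x ∈ ℚ_13 : v_13(x) ≥ 0} and ℤ_13^× = {x ∈ ℤ_13 : v_13(x) = 0}. Here v_13(325/37) = v_13(num) − v_13(den) = 1; compare against these criteria.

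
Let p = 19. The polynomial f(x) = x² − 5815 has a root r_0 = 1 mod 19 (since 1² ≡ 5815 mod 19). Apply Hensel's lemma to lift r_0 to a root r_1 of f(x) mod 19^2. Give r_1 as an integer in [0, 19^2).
r_1 = 20 (mod 361)

Hensel's recurrence: r_{i+1} = r_i − f(r_i)·(f′(r_i))^{-1} mod 19^{i+2}, with f′(x) = 2x. Iterate:
  r_0 = 1 (mod 19)
  r_1 = 20 (mod 361)
Final: r_1 = 20, and one checks f(r_1) ≡ 0 mod 19^2.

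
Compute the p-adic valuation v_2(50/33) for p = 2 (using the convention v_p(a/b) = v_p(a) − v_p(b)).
v_2(50/33) = 1

Factor powers of 2 from the numerator and denominator of the reduced fraction: 50 = 2^1 · 25 and 33 = 2^0 · 33. Apply v_p(a/b) = v_p(a) − v_p(b): v_2(50/33) = 1 − 0 = 1.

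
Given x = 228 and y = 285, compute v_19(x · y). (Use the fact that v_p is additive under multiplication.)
v_19(64980) = 2

v_p(x) = 1 (factor: 228 = 19^1 · 12); v_p(y) = 1 (factor: 285 = 19^1 · 15). Additivity: v_p(xy) = v_p(x) + v_p(y) = 1 + 1 = 2. (Direct check: xy = 64980 = 19^2 · (180).)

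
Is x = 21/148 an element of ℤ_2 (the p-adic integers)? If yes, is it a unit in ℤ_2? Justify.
x ∉ ℤ_2 (v_2(x) = -2 < 0)

ℤ_2 = {x ∈ ℚ_2 : v_2(x) ≥ 0} and ℤ_2^× = {x ∈ ℤ_2 : v_2(x) = 0}. Here v_2(21/148) = v_2(num) − v_2(den) = -2; compare against these criteria.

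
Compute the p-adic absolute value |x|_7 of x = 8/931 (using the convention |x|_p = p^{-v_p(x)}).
|8/931|_7 = 49

Step 1 — compute v_7(x) by factoring powers of 7 out of the numerator and denominator: v_7(8/931) = -2. Step 2 — apply |x|_p = p^{-v_p(x)} = 7^{2} = 49.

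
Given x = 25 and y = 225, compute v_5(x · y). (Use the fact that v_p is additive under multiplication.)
v_5(5625) = 4

v_p(x) = 2 (factor: 25 = 5^2 · 1); v_p(y) = 2 (factor: 225 = 5^2 · 9). Additivity: v_p(xy) = v_p(x) + v_p(y) = 2 + 2 = 4. (Direct check: xy = 5625 = 5^4 · (9).)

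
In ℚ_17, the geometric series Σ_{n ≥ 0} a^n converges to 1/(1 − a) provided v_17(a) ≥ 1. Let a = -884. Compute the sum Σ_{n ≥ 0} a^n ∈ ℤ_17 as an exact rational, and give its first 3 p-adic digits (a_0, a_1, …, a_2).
Σ a^n = 1/(1 − a) = 1/885;  first 3 digits = (1, 16, 14)

v_17(a) = 1 ≥ 1, so the series converges in ℤ_17 to 1/(1 − a) = 1/(1 − (-884)) = 1/885. Expand this rational in ℤ_17: compute digits iteratively via d_i = x_i mod 17, x_{i+1} = (x_i − d_i)/17. The first 3 digits are (1, 16, 14).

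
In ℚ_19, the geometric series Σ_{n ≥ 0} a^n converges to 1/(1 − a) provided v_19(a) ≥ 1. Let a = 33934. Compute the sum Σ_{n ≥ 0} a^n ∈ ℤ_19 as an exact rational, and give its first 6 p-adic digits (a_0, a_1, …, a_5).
Σ a^n = 1/(1 − a) = -1/33933;  first 6 digits = (1, 0, 18, 4, 1, 9)

v_19(a) = 2 ≥ 1, so the series converges in ℤ_19 to 1/(1 − a) = 1/(1 − 33934) = -1/33933. Expand this rational in ℤ_19: compute digits iteratively via d_i = x_i mod 19, x_{i+1} = (x_i − d_i)/19. The first 6 digits are (1, 0, 18, 4, 1, 9).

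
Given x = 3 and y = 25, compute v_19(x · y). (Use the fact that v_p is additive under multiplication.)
v_19(75) = 0

v_p(x) = 0 (factor: 3 = 19^0 · 3); v_p(y) = 0 (factor: 25 = 19^0 · 25). Additivity: v_p(xy) = v_p(x) + v_p(y) = 0 + 0 = 0. (Direct check: xy = 75 = 19^0 · (75).)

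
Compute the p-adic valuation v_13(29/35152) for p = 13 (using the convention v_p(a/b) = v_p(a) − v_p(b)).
v_13(29/35152) = -3

Factor powers of 13 from the numerator and denominator of the reduced fraction: 29 = 13^0 · 29 and 35152 = 13^3 · 16. Apply v_p(a/b) = v_p(a) − v_p(b): v_13(29/35152) = 0 − 3 = -3.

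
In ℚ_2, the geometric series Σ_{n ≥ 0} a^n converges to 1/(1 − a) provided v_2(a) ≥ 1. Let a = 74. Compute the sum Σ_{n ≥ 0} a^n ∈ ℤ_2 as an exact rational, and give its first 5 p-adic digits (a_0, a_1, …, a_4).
Σ a^n = 1/(1 − a) = -1/73;  first 5 digits = (1, 1, 1, 0, 0)

v_2(a) = 1 ≥ 1, so the series converges in ℤ_2 to 1/(1 − a) = 1/(1 − 74) = -1/73. Expand this rational in ℤ_2: compute digits iteratively via d_i = x_i mod 2, x_{i+1} = (x_i − d_i)/2. The first 5 digits are (1, 1, 1, 0, 0).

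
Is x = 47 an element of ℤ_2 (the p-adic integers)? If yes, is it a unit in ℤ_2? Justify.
x ∈ ℤ_2^× (unit); v_2(x) = 0

ℤ_2 = {x ∈ ℚ_2 : v_2(x) ≥ 0} and ℤ_2^× = {x ∈ ℤ_2 : v_2(x) = 0}. Here v_2(47) = v_2(num) − v_2(den) = 0; compare against these criteria.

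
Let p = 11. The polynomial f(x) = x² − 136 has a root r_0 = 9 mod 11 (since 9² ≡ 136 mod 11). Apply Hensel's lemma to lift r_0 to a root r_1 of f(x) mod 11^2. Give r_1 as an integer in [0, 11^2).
r_1 = 86 (mod 121)

Hensel's recurrence: r_{i+1} = r_i − f(r_i)·(f′(r_i))^{-1} mod 11^{i+2}, with f′(x) = 2x. Iterate:
  r_0 = 9 (mod 11)
  r_1 = 86 (mod 121)
Final: r_1 = 86, and one checks f(r_1) ≡ 0 mod 11^2.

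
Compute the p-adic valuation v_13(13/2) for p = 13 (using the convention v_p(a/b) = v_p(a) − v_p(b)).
v_13(13/2) = 1

Factor powers of 13 from the numerator and denominator of the reduced fraction: 13 = 13^1 · 1 and 2 = 13^0 · 2. Apply v_p(a/b) = v_p(a) − v_p(b): v_13(13/2) = 1 − 0 = 1.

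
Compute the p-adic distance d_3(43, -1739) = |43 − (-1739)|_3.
d_3(43, -1739) = 1/81

Step 1 — x − y = 43 − (-1739) = 1782. Step 2 — v_3(1782) = 4 (factor: 1782 = (3^4 · 22); the sign does not affect v_p). Step 3 — |x − y|_3 = 3^{-4} = 1/81.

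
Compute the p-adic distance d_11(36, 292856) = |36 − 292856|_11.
d_11(36, 292856) = 1/14641

Step 1 — x − y = 36 − 292856 = -292820. Step 2 — v_11(-292820) = 4 (factor: -292820 = −(11^4 · 20); the sign does not affect v_p). Step 3 — |x − y|_11 = 11^{-4} = 1/14641.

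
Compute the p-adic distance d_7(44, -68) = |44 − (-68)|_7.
d_7(44, -68) = 1/7

Step 1 — x − y = 44 − (-68) = 112. Step 2 — v_7(112) = 1 (factor: 112 = (7^1 · 16); the sign does not affect v_p). Step 3 — |x − y|_7 = 7^{-1} = 1/7.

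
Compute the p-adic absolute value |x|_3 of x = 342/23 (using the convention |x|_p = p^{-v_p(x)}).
|342/23|_3 = 1/9

Step 1 — compute v_3(x) by factoring powers of 3 out of the numerator and denominator: v_3(342/23) = 2. Step 2 — apply |x|_p = p^{-v_p(x)} = 3^{-2} = 1/9.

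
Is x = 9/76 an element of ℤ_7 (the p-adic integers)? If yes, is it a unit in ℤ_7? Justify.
x ∈ ℤ_7^× (unit); v_7(x) = 0

ℤ_7 = {x ∈ ℚ_7 : v_7(x) ≥ 0} and ℤ_7^× = {x ∈ ℤ_7 : v_7(x) = 0}. Here v_7(9/76) = v_7(num) − v_7(den) = 0; compare against these criteria.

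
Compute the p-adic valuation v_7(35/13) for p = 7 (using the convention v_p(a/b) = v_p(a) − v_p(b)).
v_7(35/13) = 1

Factor powers of 7 from the numerator and denominator of the reduced fraction: 35 = 7^1 · 5 and 13 = 7^0 · 13. Apply v_p(a/b) = v_p(a) − v_p(b): v_7(35/13) = 1 − 0 = 1.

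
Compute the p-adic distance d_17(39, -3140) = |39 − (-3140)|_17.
d_17(39, -3140) = 1/289

Step 1 — x − y = 39 − (-3140) = 3179. Step 2 — v_17(3179) = 2 (factor: 3179 = (17^2 · 11); the sign does not affect v_p). Step 3 — |x − y|_17 = 17^{-2} = 1/289.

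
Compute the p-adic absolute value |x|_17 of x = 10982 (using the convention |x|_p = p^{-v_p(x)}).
|10982|_17 = 1/289

Step 1 — compute v_17(x) by factoring powers of 17 out of the numerator and denominator: v_17(10982) = 2. Step 2 — apply |x|_p = p^{-v_p(x)} = 17^{-2} = 1/289.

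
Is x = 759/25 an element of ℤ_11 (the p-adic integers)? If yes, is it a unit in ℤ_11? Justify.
x ∈ ℤ_11 but not a unit; v_11(x) = 1 > 0

ℤ_11 = {x ∈ ℚ_11 : v_11(x) ≥ 0} and ℤ_11^× = {x ∈ ℤ_11 : v_11(x) = 0}. Here v_11(759/25) = v_11(num) − v_11(den) = 1; compare against these criteria.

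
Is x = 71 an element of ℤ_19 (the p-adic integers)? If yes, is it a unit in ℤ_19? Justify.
x ∈ ℤ_19^× (unit); v_19(x) = 0

ℤ_19 = {x ∈ ℚ_19 : v_19(x) ≥ 0} and ℤ_19^× = {x ∈ ℤ_19 : v_19(x) = 0}. Here v_19(71) = v_19(num) − v_19(den) = 0; compare against these criteria.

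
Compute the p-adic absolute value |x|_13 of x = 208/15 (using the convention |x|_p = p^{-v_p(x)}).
|208/15|_13 = 1/13

Step 1 — compute v_13(x) by factoring powers of 13 out of the numerator and denominator: v_13(208/15) = 1. Step 2 — apply |x|_p = p^{-v_p(x)} = 13^{-1} = 1/13.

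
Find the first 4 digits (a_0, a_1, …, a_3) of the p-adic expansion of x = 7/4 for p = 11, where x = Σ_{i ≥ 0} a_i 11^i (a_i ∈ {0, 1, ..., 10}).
(a_0, …, a_3) = (10, 2, 8, 2)

v_11(7/4) = 0 (numerator and denominator both coprime to 11), so x ∈ ℤ_11^×. Compute digits iteratively via a_i = x_i mod 11, x_{i+1} = (x_i − a_i)/11, with x_0 = x:
  x_0 = 7/4;  a_0 = 10;  x_1 = (x_0 − 10)/11 = -3/4
  x_1 = -3/4;  a_1 = 2;  x_2 = (x_1 − 2)/11 = -1/4
  x_2 = -1/4;  a_2 = 8;  x_3 = (x_2 − 8)/11 = -3/4
  x_3 = -3/4;  a_3 = 2;  x_4 = (x_3 − 2)/11 = -1/4
Digits: (10, 2, 8, 2).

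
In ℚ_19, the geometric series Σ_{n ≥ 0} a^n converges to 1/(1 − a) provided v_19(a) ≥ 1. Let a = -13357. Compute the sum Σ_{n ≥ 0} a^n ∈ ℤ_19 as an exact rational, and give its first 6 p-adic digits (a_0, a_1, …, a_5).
Σ a^n = 1/(1 − a) = 1/13358;  first 6 digits = (1, 0, 1, 17, 0, 15)

v_19(a) = 2 ≥ 1, so the series converges in ℤ_19 to 1/(1 − a) = 1/(1 − (-13357)) = 1/13358. Expand this rational in ℤ_19: compute digits iteratively via d_i = x_i mod 19, x_{i+1} = (x_i − d_i)/19. The first 6 digits are (1, 0, 1, 17, 0, 15).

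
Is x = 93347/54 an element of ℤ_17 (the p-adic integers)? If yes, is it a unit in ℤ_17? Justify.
x ∈ ℤ_17 but not a unit; v_17(x) = 3 > 0

ℤ_17 = {x ∈ ℚ_17 : v_17(x) ≥ 0} and ℤ_17^× = {x ∈ ℤ_17 : v_17(x) = 0}. Here v_17(93347/54) = v_17(num) − v_17(den) = 3; compare against these criteria.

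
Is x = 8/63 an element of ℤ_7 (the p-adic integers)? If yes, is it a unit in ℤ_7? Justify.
x ∉ ℤ_7 (v_7(x) = -1 < 0)

ℤ_7 = {x ∈ ℚ_7 : v_7(x) ≥ 0} and ℤ_7^× = {x ∈ ℤ_7 : v_7(x) = 0}. Here v_7(8/63) = v_7(num) − v_7(den) = -1; compare against these criteria.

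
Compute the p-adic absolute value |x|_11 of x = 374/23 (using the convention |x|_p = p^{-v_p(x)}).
|374/23|_11 = 1/11

Step 1 — compute v_11(x) by factoring powers of 11 out of the numerator and denominator: v_11(374/23) = 1. Step 2 — apply |x|_p = p^{-v_p(x)} = 11^{-1} = 1/11.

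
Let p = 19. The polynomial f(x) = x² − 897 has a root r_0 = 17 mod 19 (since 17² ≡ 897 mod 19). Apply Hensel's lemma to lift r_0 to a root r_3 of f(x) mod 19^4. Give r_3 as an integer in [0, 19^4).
r_3 = 107082 (mod 130321)

Hensel's recurrence: r_{i+1} = r_i − f(r_i)·(f′(r_i))^{-1} mod 19^{i+2}, with f′(x) = 2x. Iterate:
  r_0 = 17 (mod 19)
  r_1 = 226 (mod 361)
  r_2 = 4197 (mod 6859)
  r_3 = 107082 (mod 130321)
Final: r_3 = 107082, and one checks f(r_3) ≡ 0 mod 19^4.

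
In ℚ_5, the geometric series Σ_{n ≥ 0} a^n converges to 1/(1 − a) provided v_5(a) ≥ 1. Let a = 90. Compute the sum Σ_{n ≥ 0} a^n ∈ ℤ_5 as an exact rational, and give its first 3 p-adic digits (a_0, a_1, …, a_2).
Σ a^n = 1/(1 − a) = -1/89;  first 3 digits = (1, 3, 2)

v_5(a) = 1 ≥ 1, so the series converges in ℤ_5 to 1/(1 − a) = 1/(1 − 90) = -1/89. Expand this rational in ℤ_5: compute digits iteratively via d_i = x_i mod 5, x_{i+1} = (x_i − d_i)/5. The first 3 digits are (1, 3, 2).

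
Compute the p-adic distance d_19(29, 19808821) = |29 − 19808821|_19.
d_19(29, 19808821) = 1/2476099

Step 1 — x − y = 29 − 19808821 = -19808792. Step 2 — v_19(-19808792) = 5 (factor: -19808792 = −(19^5 · 8); the sign does not affect v_p). Step 3 — |x − y|_19 = 19^{-5} = 1/2476099.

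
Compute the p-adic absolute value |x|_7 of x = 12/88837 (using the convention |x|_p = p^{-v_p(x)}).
|12/88837|_7 = 2401

Step 1 — compute v_7(x) by factoring powers of 7 out of the numerator and denominator: v_7(12/88837) = -4. Step 2 — apply |x|_p = p^{-v_p(x)} = 7^{4} = 2401.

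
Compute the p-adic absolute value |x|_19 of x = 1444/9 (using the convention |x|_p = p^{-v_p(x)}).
|1444/9|_19 = 1/361

Step 1 — compute v_19(x) by factoring powers of 19 out of the numerator and denominator: v_19(1444/9) = 2. Step 2 — apply |x|_p = p^{-v_p(x)} = 19^{-2} = 1/361.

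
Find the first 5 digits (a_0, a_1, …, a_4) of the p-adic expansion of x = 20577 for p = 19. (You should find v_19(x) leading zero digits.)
(a_0, …, a_4) = (0, 0, 0, 3, 0)

v_19(20577) = 3, so a_0 = ... = a_2 = 0. Factor out: x = 19^3 · u with u = 3 a unit in ℤ_19. Expand u iteratively via a_{v+i} = u_i mod 19, u_{i+1} = (u_i − a_{v+i})/19:
  u_0 = 3;  a_3 = 3;  u_1 = (u_0 − 3)/19 = 0
  u_1 = 0;  a_4 = 0;  u_2 = (u_1 − 0)/19 = 0
Digits: (0, 0, 0, 3, 0).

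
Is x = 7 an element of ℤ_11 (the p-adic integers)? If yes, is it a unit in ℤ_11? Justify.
x ∈ ℤ_11^× (unit); v_11(x) = 0

ℤ_11 = {x ∈ ℚ_11 : v_11(x) ≥ 0} and ℤ_11^× = {x ∈ ℤ_11 : v_11(x) = 0}. Here v_11(7) = v_11(num) − v_11(den) = 0; compare against these criteria.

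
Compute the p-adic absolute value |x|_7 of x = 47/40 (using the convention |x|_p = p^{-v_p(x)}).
|47/40|_7 = 1

Step 1 — compute v_7(x) by factoring powers of 7 out of the numerator and denominator: v_7(47/40) = 0. Step 2 — apply |x|_p = p^{-v_p(x)} = 7^{0} = 1.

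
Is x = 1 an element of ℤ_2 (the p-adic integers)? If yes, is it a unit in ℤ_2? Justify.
x ∈ ℤ_2^× (unit); v_2(x) = 0

ℤ_2 = {x ∈ ℚ_2 : v_2(x) ≥ 0} and ℤ_2^× = {x ∈ ℤ_2 : v_2(x) = 0}. Here v_2(1) = v_2(num) − v_2(den) = 0; compare against these criteria.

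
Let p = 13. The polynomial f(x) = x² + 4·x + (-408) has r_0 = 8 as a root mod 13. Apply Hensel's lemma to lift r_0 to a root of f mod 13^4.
r_3 = 25813 (mod 28561)

Hensel: r_{i+1} = r_i − f(r_i)·(f′(r_i))^{-1} mod 13^{i+2}, f′(x) = 2x + 4. Iterate:
  r_0 = 8 (mod 13)
  r_1 = 125 (mod 169)
  r_2 = 1646 (mod 2197)
  r_3 = 25813 (mod 28561)
Final: r = 25813 satisfies f(r) ≡ 0 mod 13^4.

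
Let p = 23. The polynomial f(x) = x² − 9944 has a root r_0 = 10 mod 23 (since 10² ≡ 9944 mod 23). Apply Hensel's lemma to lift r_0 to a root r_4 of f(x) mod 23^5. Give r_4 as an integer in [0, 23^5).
r_4 = 4752086 (mod 6436343)

Hensel's recurrence: r_{i+1} = r_i − f(r_i)·(f′(r_i))^{-1} mod 23^{i+2}, with f′(x) = 2x. Iterate:
  r_0 = 10 (mod 23)
  r_1 = 79 (mod 529)
  r_2 = 6956 (mod 12167)
  r_3 = 274630 (mod 279841)
  r_4 = 4752086 (mod 6436343)
Final: r_4 = 4752086, and one checks f(r_4) ≡ 0 mod 23^5.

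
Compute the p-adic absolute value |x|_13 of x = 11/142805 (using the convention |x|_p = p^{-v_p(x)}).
|11/142805|_13 = 28561

Step 1 — compute v_13(x) by factoring powers of 13 out of the numerator and denominator: v_13(11/142805) = -4. Step 2 — apply |x|_p = p^{-v_p(x)} = 13^{4} = 28561.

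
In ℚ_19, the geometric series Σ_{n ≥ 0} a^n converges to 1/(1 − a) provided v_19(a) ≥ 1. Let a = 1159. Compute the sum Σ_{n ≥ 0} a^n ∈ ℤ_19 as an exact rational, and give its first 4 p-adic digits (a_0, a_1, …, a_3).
Σ a^n = 1/(1 − a) = -1/1158;  first 4 digits = (1, 4, 0, 13)

v_19(a) = 1 ≥ 1, so the series converges in ℤ_19 to 1/(1 − a) = 1/(1 − 1159) = -1/1158. Expand this rational in ℤ_19: compute digits iteratively via d_i = x_i mod 19, x_{i+1} = (x_i − d_i)/19. The first 4 digits are (1, 4, 0, 13).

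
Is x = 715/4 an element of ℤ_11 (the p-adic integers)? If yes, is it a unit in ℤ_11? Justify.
x ∈ ℤ_11 but not a unit; v_11(x) = 1 > 0

ℤ_11 = {x ∈ ℚ_11 : v_11(x) ≥ 0} and ℤ_11^× = {x ∈ ℤ_11 : v_11(x) = 0}. Here v_11(715/4) = v_11(num) − v_11(den) = 1; compare against these criteria.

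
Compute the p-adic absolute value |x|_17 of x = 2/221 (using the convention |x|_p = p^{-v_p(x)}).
|2/221|_17 = 17

Step 1 — compute v_17(x) by factoring powers of 17 out of the numerator and denominator: v_17(2/221) = -1. Step 2 — apply |x|_p = p^{-v_p(x)} = 17^{1} = 17.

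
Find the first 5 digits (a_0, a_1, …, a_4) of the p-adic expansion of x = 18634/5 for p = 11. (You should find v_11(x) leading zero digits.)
(a_0, …, a_4) = (0, 0, 0, 5, 2)

v_11(18634/5) = 3, so a_0 = ... = a_2 = 0. Factor out: x = 11^3 · u with u = 14/5 a unit in ℤ_11. Expand u iteratively via a_{v+i} = u_i mod 11, u_{i+1} = (u_i − a_{v+i})/11:
  u_0 = 14/5;  a_3 = 5;  u_1 = (u_0 − 5)/11 = -1/5
  u_1 = -1/5;  a_4 = 2;  u_2 = (u_1 − 2)/11 = -1/5
Digits: (0, 0, 0, 5, 2).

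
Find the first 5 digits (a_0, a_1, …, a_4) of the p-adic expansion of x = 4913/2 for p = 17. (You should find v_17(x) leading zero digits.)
(a_0, …, a_4) = (0, 0, 0, 9, 8)

v_17(4913/2) = 3, so a_0 = ... = a_2 = 0. Factor out: x = 17^3 · u with u = 1/2 a unit in ℤ_17. Expand u iteratively via a_{v+i} = u_i mod 17, u_{i+1} = (u_i − a_{v+i})/17:
  u_0 = 1/2;  a_3 = 9;  u_1 = (u_0 − 9)/17 = -1/2
  u_1 = -1/2;  a_4 = 8;  u_2 = (u_1 − 8)/17 = -1/2
Digits: (0, 0, 0, 9, 8).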